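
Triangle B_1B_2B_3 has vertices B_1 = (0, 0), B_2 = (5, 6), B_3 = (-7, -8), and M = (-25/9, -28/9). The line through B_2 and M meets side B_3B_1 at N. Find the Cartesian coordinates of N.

(-5, -40/7)

Barycentric coordinates of M with respect to B_1B_2B_3: (2/9, 2/9, 5/9).
On side B_3B_1 the B_2-coordinate is zero; dropping M's B_2-weight 2/9 and renormalizing the remaining 5/9 : 2/9 gives weights 5/7, 2/7 on B_3, B_1.
N = (5/7)·(-7, -8) + (2/7)·(0, 0) = (-5, -40/7).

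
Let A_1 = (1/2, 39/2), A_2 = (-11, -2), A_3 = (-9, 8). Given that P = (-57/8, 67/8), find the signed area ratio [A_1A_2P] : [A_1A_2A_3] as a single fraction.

1/2

[A_1A_2A_3] = ½·((1/2)·(-2−8) + (-11)·(8−(39/2)) + (-9)·(39/2−(-2))) = ½·(-5 + 253/2 − 387/2) = -36.
[A_1A_2P] = ½·((1/2)·(-2−(67/8)) + (-11)·(67/8−(39/2)) + (-57/8)·(39/2−(-2))) = ½·(-83/16 + 979/8 − 2451/16) = -18, so the ratio is (-18)/(-36) = 1/2.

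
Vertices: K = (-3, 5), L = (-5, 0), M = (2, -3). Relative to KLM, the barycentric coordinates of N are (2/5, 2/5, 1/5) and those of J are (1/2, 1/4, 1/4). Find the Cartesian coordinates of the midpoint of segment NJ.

Barycentric coordinates of the midpoint are the average: (9/20, 13/40, 9/40).
Converting: (9/20)·K + (13/40)·L + (9/40)·M = (-101/40, 63/40).

(-101/40, 63/40)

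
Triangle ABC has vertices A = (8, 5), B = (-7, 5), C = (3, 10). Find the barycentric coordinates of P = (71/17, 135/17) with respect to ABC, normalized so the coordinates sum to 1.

(6/17, 1/17, 10/17)

Signed area of the reference triangle: [ABC] = ½·(8·(5−10) + (-7)·(10−5) + 3·(5−5)) = ½·(-40 − 35 + 0) = -75/2.
[PBC] = ½·((71/17)·(5−10) + (-7)·(10−(135/17)) + 3·(135/17−5)) = ½·(-355/17 − 245/17 + 150/17) = -225/17, so the A-coordinate is (-225/17)/(-75/2) = 6/17.
[APC] = ½·(8·(135/17−10) + (71/17)·(10−5) + 3·(5−(135/17))) = ½·(-280/17 + 355/17 − 150/17) = -75/34, so the B-coordinate is 1/17.
[ABP] = ½·(8·(5−(135/17)) + (-7)·(135/17−5) + (71/17)·(5−5)) = ½·(-400/17 − 350/17 + 0) = -375/17, so the C-coordinate is 10/17.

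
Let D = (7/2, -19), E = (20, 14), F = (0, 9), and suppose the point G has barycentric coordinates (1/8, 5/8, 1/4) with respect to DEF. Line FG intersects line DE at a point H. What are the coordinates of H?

Line FG meets DE where the F-coordinate vanishes; zeroing G's F-weight and renormalizing leaves D, E-weights 1/8 : 5/8 → (1/6, 5/6).
So H = (1/6)·D + (5/6)·E = (69/4, 17/2).

(69/4, 17/2)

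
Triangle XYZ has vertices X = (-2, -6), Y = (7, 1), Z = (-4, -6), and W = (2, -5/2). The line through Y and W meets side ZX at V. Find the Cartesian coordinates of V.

Barycentric coordinates of W with respect to XYZ: (1/4, 1/2, 1/4).
On side ZX the Y-coordinate is zero; dropping W's Y-weight 1/2 and renormalizing the remaining 1/4 : 1/4 gives weights 1/2, 1/2 on Z, X.
V = (1/2)·(-4, -6) + (1/2)·(-2, -6) = (-3, -6).

(-3, -6)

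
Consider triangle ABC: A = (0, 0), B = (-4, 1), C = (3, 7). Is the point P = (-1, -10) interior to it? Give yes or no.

no

Barycentric coordinates of P: (95/31, -23/31, -41/31).
The three coordinates are positive, negative, negative; a point is interior exactly when all three are positive.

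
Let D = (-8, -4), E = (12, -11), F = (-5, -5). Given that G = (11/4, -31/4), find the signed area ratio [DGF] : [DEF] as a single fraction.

1/2

[DEF] = ½·((-8)·(-11−(-5)) + 12·(-5−(-4)) + (-5)·(-4−(-11))) = ½·(48 − 12 − 35) = 1/2.
[DGF] = ½·((-8)·(-31/4−(-5)) + (11/4)·(-5−(-4)) + (-5)·(-4−(-31/4))) = ½·(22 − 11/4 − 75/4) = 1/4, so the ratio is (1/4)/(1/2) = 1/2.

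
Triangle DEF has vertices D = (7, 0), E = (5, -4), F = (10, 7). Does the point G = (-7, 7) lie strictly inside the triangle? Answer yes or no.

no

Barycentric coordinates of G: (-187/2, 119/2, 35).
The three coordinates are negative, positive, positive; a point is interior exactly when all three are positive.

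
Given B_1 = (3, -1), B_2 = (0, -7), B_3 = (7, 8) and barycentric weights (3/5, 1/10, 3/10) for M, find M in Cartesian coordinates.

M = (3/5)·B_1 + (1/10)·B_2 + (3/10)·B_3.
x-coordinate: (3/5)·3 + (1/10)·0 + (3/10)·7 = 39/10.
y-coordinate: (3/5)·(-1) + (1/10)·(-7) + (3/10)·8 = 11/10.

(39/10, 11/10)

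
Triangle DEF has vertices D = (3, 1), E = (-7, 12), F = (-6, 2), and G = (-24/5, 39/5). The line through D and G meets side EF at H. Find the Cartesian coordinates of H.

(-27/4, 19/2)

Barycentric coordinates of G with respect to DEF: (1/5, 3/5, 1/5).
On side EF the D-coordinate is zero; dropping G's D-weight 1/5 and renormalizing the remaining 3/5 : 1/5 gives weights 3/4, 1/4 on E, F.
H = (3/4)·(-7, 12) + (1/4)·(-6, 2) = (-27/4, 19/2).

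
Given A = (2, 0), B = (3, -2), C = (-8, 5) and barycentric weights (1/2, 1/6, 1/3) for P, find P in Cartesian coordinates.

P = (1/2)·A + (1/6)·B + (1/3)·C.
x-coordinate: (1/2)·2 + (1/6)·3 + (1/3)·(-8) = -7/6.
y-coordinate: (1/2)·0 + (1/6)·(-2) + (1/3)·5 = 4/3.

(-7/6, 4/3)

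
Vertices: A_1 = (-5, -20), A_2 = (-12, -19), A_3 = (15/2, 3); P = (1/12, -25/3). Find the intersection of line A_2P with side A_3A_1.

(5/2, -31/5)

Barycentric coordinates of P with respect to A_1A_2A_3: (1/3, 1/6, 1/2).
On side A_3A_1 the A_2-coordinate is zero; dropping P's A_2-weight 1/6 and renormalizing the remaining 1/2 : 1/3 gives weights 3/5, 2/5 on A_3, A_1.
Q = (3/5)·(15/2, 3) + (2/5)·(-5, -20) = (5/2, -31/5).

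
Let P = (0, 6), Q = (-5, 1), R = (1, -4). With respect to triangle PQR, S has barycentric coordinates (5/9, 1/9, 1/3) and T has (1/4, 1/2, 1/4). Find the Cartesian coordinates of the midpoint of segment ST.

Barycentric coordinates of the midpoint are the average: (29/72, 11/36, 7/24).
Converting: (29/72)·P + (11/36)·Q + (7/24)·R = (-89/72, 14/9).

(-89/72, 14/9)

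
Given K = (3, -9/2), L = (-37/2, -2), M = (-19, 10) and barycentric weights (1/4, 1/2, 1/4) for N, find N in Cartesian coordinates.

(-53/4, 3/8)

N = (1/4)·K + (1/2)·L + (1/4)·M.
x-coordinate: (1/4)·3 + (1/2)·(-37/2) + (1/4)·(-19) = -53/4.
y-coordinate: (1/4)·(-9/2) + (1/2)·(-2) + (1/4)·10 = 3/8.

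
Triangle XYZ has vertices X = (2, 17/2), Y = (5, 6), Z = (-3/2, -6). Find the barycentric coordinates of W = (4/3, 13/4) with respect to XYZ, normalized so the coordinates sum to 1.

(1/2, 1/6, 1/3)

Signed area of the reference triangle: [XYZ] = ½·(2·(6−(-6)) + 5·(-6−(17/2)) + (-3/2)·(17/2−6)) = ½·(24 − 145/2 − 15/4) = -209/8.
[WYZ] = ½·((4/3)·(6−(-6)) + 5·(-6−(13/4)) + (-3/2)·(13/4−6)) = ½·(16 − 185/4 + 33/8) = -209/16, so the X-coordinate is (-209/16)/(-209/8) = 1/2.
[XWZ] = ½·(2·(13/4−(-6)) + (4/3)·(-6−(17/2)) + (-3/2)·(17/2−(13/4))) = ½·(37/2 − 58/3 − 63/8) = -209/48, so the Y-coordinate is 1/6.
[XYW] = ½·(2·(6−(13/4)) + 5·(13/4−(17/2)) + (4/3)·(17/2−6)) = ½·(11/2 − 105/4 + 10/3) = -209/24, so the Z-coordinate is 1/3.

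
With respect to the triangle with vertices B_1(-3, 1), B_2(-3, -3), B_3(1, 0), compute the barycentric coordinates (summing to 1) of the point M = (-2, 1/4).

Signed area of the reference triangle: [B_1B_2B_3] = ½·((-3)·(-3−0) + (-3)·(0−1) + 1·(1−(-3))) = ½·(9 + 3 + 4) = 8.
[MB_2B_3] = ½·((-2)·(-3−0) + (-3)·(0−(1/4)) + 1·(1/4−(-3))) = ½·(6 + 3/4 + 13/4) = 5, so the B_1-coordinate is 5/8 = 5/8.
[B_1MB_3] = ½·((-3)·(1/4−0) + (-2)·(0−1) + 1·(1−(1/4))) = ½·(-3/4 + 2 + 3/4) = 1, so the B_2-coordinate is 1/8.
[B_1B_2M] = ½·((-3)·(-3−(1/4)) + (-3)·(1/4−1) + (-2)·(1−(-3))) = ½·(39/4 + 9/4 − 8) = 2, so the B_3-coordinate is 1/4.
Check: 5/8 + 1/8 + 1/4 = 1.

(5/8, 1/8, 1/4)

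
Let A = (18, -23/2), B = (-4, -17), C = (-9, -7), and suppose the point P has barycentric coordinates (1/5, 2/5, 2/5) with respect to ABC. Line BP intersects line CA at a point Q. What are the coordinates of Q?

Line BP meets CA where the B-coordinate vanishes; zeroing P's B-weight and renormalizing leaves C, A-weights 2/5 : 1/5 → (2/3, 1/3).
So Q = (2/3)·C + (1/3)·A = (0, -17/2).

(0, -17/2)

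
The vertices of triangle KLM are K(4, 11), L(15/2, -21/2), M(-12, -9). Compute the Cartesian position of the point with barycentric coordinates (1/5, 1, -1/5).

N = (1/5)·K + 1·L + (-1/5)·M.
x-coordinate: (1/5)·4 + 1·(15/2) + (-1/5)·(-12) = 107/10.
y-coordinate: (1/5)·11 + 1·(-21/2) + (-1/5)·(-9) = -13/2.

(107/10, -13/2)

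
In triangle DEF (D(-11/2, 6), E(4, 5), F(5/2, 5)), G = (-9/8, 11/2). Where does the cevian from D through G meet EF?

Barycentric coordinates of G with respect to DEF: (1/2, 1/4, 1/4).
On side EF the D-coordinate is zero; dropping G's D-weight 1/2 and renormalizing the remaining 1/4 : 1/4 gives weights 1/2, 1/2 on E, F.
H = (1/2)·(4, 5) + (1/2)·(5/2, 5) = (13/4, 5).

(13/4, 5)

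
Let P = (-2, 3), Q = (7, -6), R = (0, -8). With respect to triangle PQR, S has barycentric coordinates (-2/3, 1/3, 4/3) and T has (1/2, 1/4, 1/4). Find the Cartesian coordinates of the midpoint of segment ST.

Barycentric coordinates of the midpoint are the average: (-1/12, 7/24, 19/24).
Converting: (-1/12)·P + (7/24)·Q + (19/24)·R = (53/24, -25/3).

(53/24, -25/3)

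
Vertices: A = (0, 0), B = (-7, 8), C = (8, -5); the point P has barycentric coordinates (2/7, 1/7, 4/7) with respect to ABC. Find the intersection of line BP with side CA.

Line BP meets CA where the B-coordinate vanishes; zeroing P's B-weight and renormalizing leaves C, A-weights 4/7 : 2/7 → (2/3, 1/3).
So Q = (2/3)·C + (1/3)·A = (16/3, -10/3).

(16/3, -10/3)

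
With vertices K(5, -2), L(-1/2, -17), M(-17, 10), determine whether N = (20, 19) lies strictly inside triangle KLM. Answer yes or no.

Barycentric coordinates of N: (255/88, -107/66, -73/264).
The three coordinates are positive, negative, negative; a point is interior exactly when all three are positive.

no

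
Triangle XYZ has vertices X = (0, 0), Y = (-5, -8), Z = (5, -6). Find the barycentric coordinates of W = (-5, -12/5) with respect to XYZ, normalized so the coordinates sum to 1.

(4/5, 3/5, -2/5)

Signed area of the reference triangle: [XYZ] = ½·(0·(-8−(-6)) + (-5)·(-6−0) + 5·(0−(-8))) = ½·(0 + 30 + 40) = 35.
[WYZ] = ½·((-5)·(-8−(-6)) + (-5)·(-6−(-12/5)) + 5·(-12/5−(-8))) = ½·(10 + 18 + 28) = 28, so the X-coordinate is 28/35 = 4/5.
[XWZ] = ½·(0·(-12/5−(-6)) + (-5)·(-6−0) + 5·(0−(-12/5))) = ½·(0 + 30 + 12) = 21, so the Y-coordinate is 3/5.
[XYW] = ½·(0·(-8−(-12/5)) + (-5)·(-12/5−0) + (-5)·(0−(-8))) = ½·(0 + 12 − 40) = -14, so the Z-coordinate is -2/5.
Check: 4/5 + 3/5 − 2/5 = 1.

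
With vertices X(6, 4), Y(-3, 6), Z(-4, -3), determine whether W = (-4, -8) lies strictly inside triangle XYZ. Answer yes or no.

Barycentric coordinates of W: (5/83, -50/83, 128/83).
The three coordinates are positive, negative, positive; a point is interior exactly when all three are positive.

no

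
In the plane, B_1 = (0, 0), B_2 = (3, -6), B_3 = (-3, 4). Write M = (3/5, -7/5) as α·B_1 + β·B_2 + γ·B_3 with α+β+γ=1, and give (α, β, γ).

Signed area of the reference triangle: [B_1B_2B_3] = ½·(0·(-6−4) + 3·(4−0) + (-3)·(0−(-6))) = ½·(0 + 12 − 18) = -3.
[MB_2B_3] = ½·((3/5)·(-6−4) + 3·(4−(-7/5)) + (-3)·(-7/5−(-6))) = ½·(-6 + 81/5 − 69/5) = -9/5, so the B_1-coordinate is (-9/5)/(-3) = 3/5.
[B_1MB_3] = ½·(0·(-7/5−4) + (3/5)·(4−0) + (-3)·(0−(-7/5))) = ½·(0 + 12/5 − 21/5) = -9/10, so the B_2-coordinate is 3/10.
[B_1B_2M] = ½·(0·(-6−(-7/5)) + 3·(-7/5−0) + (3/5)·(0−(-6))) = ½·(0 − 21/5 + 18/5) = -3/10, so the B_3-coordinate is 1/10.
Check: 3/5 + 3/10 + 1/10 = 1.

(3/5, 3/10, 1/10)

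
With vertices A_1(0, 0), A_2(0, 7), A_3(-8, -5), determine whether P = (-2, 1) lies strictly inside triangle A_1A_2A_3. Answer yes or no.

Barycentric coordinates of P: (3/7, 9/28, 1/4).
The three coordinates are positive, positive, positive; a point is interior exactly when all three are positive.

yes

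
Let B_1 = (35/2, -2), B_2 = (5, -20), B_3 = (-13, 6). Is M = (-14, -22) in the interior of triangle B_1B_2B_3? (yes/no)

Barycentric coordinates of M: (-530/649, 862/649, 317/649).
The three coordinates are negative, positive, positive; a point is interior exactly when all three are positive.

no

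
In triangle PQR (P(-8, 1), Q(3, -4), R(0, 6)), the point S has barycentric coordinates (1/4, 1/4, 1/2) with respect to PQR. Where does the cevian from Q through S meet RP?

(-8/3, 13/3)

Line QS meets RP where the Q-coordinate vanishes; zeroing S's Q-weight and renormalizing leaves R, P-weights 1/2 : 1/4 → (2/3, 1/3).
So T = (2/3)·R + (1/3)·P = (-8/3, 13/3).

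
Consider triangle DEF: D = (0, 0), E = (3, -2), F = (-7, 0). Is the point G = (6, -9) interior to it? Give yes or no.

Barycentric coordinates of G: (-32/7, 9/2, 15/14).
The three coordinates are negative, positive, positive; a point is interior exactly when all three are positive.

no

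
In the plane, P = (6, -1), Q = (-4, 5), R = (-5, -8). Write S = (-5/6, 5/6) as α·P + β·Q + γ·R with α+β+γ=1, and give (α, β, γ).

Signed area of the reference triangle: [PQR] = ½·(6·(5−(-8)) + (-4)·(-8−(-1)) + (-5)·(-1−5)) = ½·(78 + 28 + 30) = 68.
[SQR] = ½·((-5/6)·(5−(-8)) + (-4)·(-8−(5/6)) + (-5)·(5/6−5)) = ½·(-65/6 + 106/3 + 125/6) = 68/3, so the P-coordinate is (68/3)/68 = 1/3.
[PSR] = ½·(6·(5/6−(-8)) + (-5/6)·(-8−(-1)) + (-5)·(-1−(5/6))) = ½·(53 + 35/6 + 55/6) = 34, so the Q-coordinate is 1/2.
[PQS] = ½·(6·(5−(5/6)) + (-4)·(5/6−(-1)) + (-5/6)·(-1−5)) = ½·(25 − 22/3 + 5) = 34/3, so the R-coordinate is 1/6.

(1/3, 1/2, 1/6)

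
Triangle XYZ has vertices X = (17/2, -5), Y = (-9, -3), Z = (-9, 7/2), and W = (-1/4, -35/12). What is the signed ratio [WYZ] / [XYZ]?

[XYZ] = ½·((17/2)·(-3−(7/2)) + (-9)·(7/2−(-5)) + (-9)·(-5−(-3))) = ½·(-221/4 − 153/2 + 18) = -455/8.
[WYZ] = ½·((-1/4)·(-3−(7/2)) + (-9)·(7/2−(-35/12)) + (-9)·(-35/12−(-3))) = ½·(13/8 − 231/4 − 3/4) = -455/16, so the ratio is (-455/16)/(-455/8) = 1/2.

1/2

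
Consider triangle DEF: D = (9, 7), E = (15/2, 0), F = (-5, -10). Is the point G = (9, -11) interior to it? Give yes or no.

Barycentric coordinates of G: (-61/29, 504/145, -54/145).
The three coordinates are negative, positive, negative; a point is interior exactly when all three are positive.

no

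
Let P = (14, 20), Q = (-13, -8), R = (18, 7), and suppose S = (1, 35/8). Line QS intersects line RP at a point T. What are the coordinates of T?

(15, 67/4)

Barycentric coordinates of S with respect to PQR: (3/8, 1/2, 1/8).
On side RP the Q-coordinate is zero; dropping S's Q-weight 1/2 and renormalizing the remaining 1/8 : 3/8 gives weights 1/4, 3/4 on R, P.
T = (1/4)·(18, 7) + (3/4)·(14, 20) = (15, 67/4).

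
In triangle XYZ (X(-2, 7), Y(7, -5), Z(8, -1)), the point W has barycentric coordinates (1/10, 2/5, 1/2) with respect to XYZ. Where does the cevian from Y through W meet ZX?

(19/3, 1/3)

Line YW meets ZX where the Y-coordinate vanishes; zeroing W's Y-weight and renormalizing leaves Z, X-weights 1/2 : 1/10 → (5/6, 1/6).
So V = (5/6)·Z + (1/6)·X = (19/3, 1/3).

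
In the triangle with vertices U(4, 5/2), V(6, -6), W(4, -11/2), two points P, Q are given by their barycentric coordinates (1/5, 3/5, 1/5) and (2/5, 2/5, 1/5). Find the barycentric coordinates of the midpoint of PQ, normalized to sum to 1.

(3/10, 1/2, 1/5)

Since both coordinate triples sum to 1, the midpoint's barycentrics are the componentwise average.
(1/5+2/5)/2 = 3/10; similarly 1/2 and 1/5.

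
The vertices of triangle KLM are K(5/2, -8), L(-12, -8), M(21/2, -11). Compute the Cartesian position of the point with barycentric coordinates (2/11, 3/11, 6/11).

N = (2/11)·K + (3/11)·L + (6/11)·M.
x-coordinate: (2/11)·(5/2) + (3/11)·(-12) + (6/11)·(21/2) = 32/11.
y-coordinate: (2/11)·(-8) + (3/11)·(-8) + (6/11)·(-11) = -106/11.

(32/11, -106/11)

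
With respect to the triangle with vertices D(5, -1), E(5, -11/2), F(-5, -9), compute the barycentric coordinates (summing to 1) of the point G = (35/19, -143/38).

Signed area of the reference triangle: [DEF] = ½·(5·(-11/2−(-9)) + 5·(-9−(-1)) + (-5)·(-1−(-11/2))) = ½·(35/2 − 40 − 45/2) = -45/2.
[GEF] = ½·((35/19)·(-11/2−(-9)) + 5·(-9−(-143/38)) + (-5)·(-143/38−(-11/2))) = ½·(245/38 − 995/38 − 165/19) = -270/19, so the D-coordinate is (-270/19)/(-45/2) = 12/19.
[DGF] = ½·(5·(-143/38−(-9)) + (35/19)·(-9−(-1)) + (-5)·(-1−(-143/38))) = ½·(995/38 − 280/19 − 525/38) = -45/38, so the E-coordinate is 1/19.
[DEG] = ½·(5·(-11/2−(-143/38)) + 5·(-143/38−(-1)) + (35/19)·(-1−(-11/2))) = ½·(-165/19 − 525/38 + 315/38) = -135/19, so the F-coordinate is 6/19.

(12/19, 1/19, 6/19)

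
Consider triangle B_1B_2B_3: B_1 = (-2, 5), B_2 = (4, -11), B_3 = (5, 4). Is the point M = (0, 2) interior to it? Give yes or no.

yes

Barycentric coordinates of M: (73/106, 19/106, 7/53).
The three coordinates are positive, positive, positive; a point is interior exactly when all three are positive.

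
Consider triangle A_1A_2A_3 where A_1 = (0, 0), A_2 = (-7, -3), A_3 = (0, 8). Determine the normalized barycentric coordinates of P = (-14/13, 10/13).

(9/13, 2/13, 2/13)

Signed area of the reference triangle: [A_1A_2A_3] = ½·(0·(-3−8) + (-7)·(8−0) + 0·(0−(-3))) = ½·(0 − 56 + 0) = -28.
[PA_2A_3] = ½·((-14/13)·(-3−8) + (-7)·(8−(10/13)) + 0·(10/13−(-3))) = ½·(154/13 − 658/13 + 0) = -252/13, so the A_1-coordinate is (-252/13)/(-28) = 9/13.
[A_1PA_3] = ½·(0·(10/13−8) + (-14/13)·(8−0) + 0·(0−(10/13))) = ½·(0 − 112/13 + 0) = -56/13, so the A_2-coordinate is 2/13.
[A_1A_2P] = ½·(0·(-3−(10/13)) + (-7)·(10/13−0) + (-14/13)·(0−(-3))) = ½·(0 − 70/13 − 42/13) = -56/13, so the A_3-coordinate is 2/13.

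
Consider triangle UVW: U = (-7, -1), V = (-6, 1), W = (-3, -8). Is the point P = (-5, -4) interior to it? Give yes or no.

Barycentric coordinates of P: (2/5, 2/15, 7/15).
The three coordinates are positive, positive, positive; a point is interior exactly when all three are positive.

yes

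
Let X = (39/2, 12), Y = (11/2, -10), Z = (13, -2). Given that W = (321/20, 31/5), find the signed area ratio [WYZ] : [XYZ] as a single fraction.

7/10

[XYZ] = ½·((39/2)·(-10−(-2)) + (11/2)·(-2−12) + 13·(12−(-10))) = ½·(-156 − 77 + 286) = 53/2.
[WYZ] = ½·((321/20)·(-10−(-2)) + (11/2)·(-2−(31/5)) + 13·(31/5−(-10))) = ½·(-642/5 − 451/10 + 1053/5) = 371/20, so the ratio is (371/20)/(53/2) = 7/10.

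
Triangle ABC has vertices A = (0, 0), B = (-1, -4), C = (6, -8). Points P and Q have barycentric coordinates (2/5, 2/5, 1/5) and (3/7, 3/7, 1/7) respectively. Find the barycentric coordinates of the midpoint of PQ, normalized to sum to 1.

Since both coordinate triples sum to 1, the midpoint's barycentrics are the componentwise average.
(2/5+3/7)/2 = 29/70; similarly 29/70 and 6/35.

(29/70, 29/70, 6/35)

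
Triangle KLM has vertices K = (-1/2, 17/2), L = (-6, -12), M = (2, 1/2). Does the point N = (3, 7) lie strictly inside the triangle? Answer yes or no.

no

Barycentric coordinates of N: (158/381, -97/381, 320/381).
The three coordinates are positive, negative, positive; a point is interior exactly when all three are positive.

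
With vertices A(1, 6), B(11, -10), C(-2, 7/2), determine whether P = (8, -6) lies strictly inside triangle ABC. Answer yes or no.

Barycentric coordinates of P: (23/146, 107/146, 8/73).
The three coordinates are positive, positive, positive; a point is interior exactly when all three are positive.

yes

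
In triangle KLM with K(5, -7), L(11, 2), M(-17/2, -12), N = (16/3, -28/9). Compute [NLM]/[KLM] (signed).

[KLM] = ½·(5·(2−(-12)) + 11·(-12−(-7)) + (-17/2)·(-7−2)) = ½·(70 − 55 + 153/2) = 183/4.
[NLM] = ½·((16/3)·(2−(-12)) + 11·(-12−(-28/9)) + (-17/2)·(-28/9−2)) = ½·(224/3 − 880/9 + 391/9) = 61/6, so the ratio is (61/6)/(183/4) = 2/9.

2/9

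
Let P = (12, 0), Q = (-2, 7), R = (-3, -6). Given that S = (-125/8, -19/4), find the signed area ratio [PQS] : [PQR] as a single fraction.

11/8

[PQR] = ½·(12·(7−(-6)) + (-2)·(-6−0) + (-3)·(0−7)) = ½·(156 + 12 + 21) = 189/2.
[PQS] = ½·(12·(7−(-19/4)) + (-2)·(-19/4−0) + (-125/8)·(0−7)) = ½·(141 + 19/2 + 875/8) = 2079/16, so the ratio is (2079/16)/(189/2) = 11/8.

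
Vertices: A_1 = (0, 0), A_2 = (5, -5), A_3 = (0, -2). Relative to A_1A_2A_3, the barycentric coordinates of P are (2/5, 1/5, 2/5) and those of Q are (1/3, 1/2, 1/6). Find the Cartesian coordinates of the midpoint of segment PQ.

(7/4, -139/60)

Barycentric coordinates of the midpoint are the average: (11/30, 7/20, 17/60).
Converting: (11/30)·A_1 + (7/20)·A_2 + (17/60)·A_3 = (7/4, -139/60).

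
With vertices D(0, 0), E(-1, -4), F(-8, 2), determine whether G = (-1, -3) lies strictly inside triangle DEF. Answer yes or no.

Barycentric coordinates of G: (7/34, 13/17, 1/34).
The three coordinates are positive, positive, positive; a point is interior exactly when all three are positive.

yes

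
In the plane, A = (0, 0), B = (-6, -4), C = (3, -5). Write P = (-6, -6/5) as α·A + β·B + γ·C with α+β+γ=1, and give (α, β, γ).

Signed area of the reference triangle: [ABC] = ½·(0·(-4−(-5)) + (-6)·(-5−0) + 3·(0−(-4))) = ½·(0 + 30 + 12) = 21.
[PBC] = ½·((-6)·(-4−(-5)) + (-6)·(-5−(-6/5)) + 3·(-6/5−(-4))) = ½·(-6 + 114/5 + 42/5) = 63/5, so the A-coordinate is (63/5)/21 = 3/5.
[APC] = ½·(0·(-6/5−(-5)) + (-6)·(-5−0) + 3·(0−(-6/5))) = ½·(0 + 30 + 18/5) = 84/5, so the B-coordinate is 4/5.
[ABP] = ½·(0·(-4−(-6/5)) + (-6)·(-6/5−0) + (-6)·(0−(-4))) = ½·(0 + 36/5 − 24) = -42/5, so the C-coordinate is -2/5.
Check: 3/5 + 4/5 − 2/5 = 1.

(3/5, 4/5, -2/5)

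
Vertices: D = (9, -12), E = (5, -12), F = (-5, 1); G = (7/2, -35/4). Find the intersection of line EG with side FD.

(2, -11/2)

Barycentric coordinates of G with respect to DEF: (1/4, 1/2, 1/4).
On side FD the E-coordinate is zero; dropping G's E-weight 1/2 and renormalizing the remaining 1/4 : 1/4 gives weights 1/2, 1/2 on F, D.
H = (1/2)·(-5, 1) + (1/2)·(9, -12) = (2, -11/2).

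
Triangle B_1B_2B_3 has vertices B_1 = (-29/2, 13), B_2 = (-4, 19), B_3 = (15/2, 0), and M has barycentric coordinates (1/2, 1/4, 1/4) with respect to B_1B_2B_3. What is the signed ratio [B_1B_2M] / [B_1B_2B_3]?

The signed ratio [B_1B_2M]/[B_1B_2B_3] equals the barycentric coordinate of M at vertex B_3, which is 1/4.

1/4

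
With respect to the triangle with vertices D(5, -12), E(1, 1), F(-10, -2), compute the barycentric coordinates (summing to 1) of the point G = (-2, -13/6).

(1/6, 1/2, 1/3)

Signed area of the reference triangle: [DEF] = ½·(5·(1−(-2)) + 1·(-2−(-12)) + (-10)·(-12−1)) = ½·(15 + 10 + 130) = 155/2.
[GEF] = ½·((-2)·(1−(-2)) + 1·(-2−(-13/6)) + (-10)·(-13/6−1)) = ½·(-6 + 1/6 + 95/3) = 155/12, so the D-coordinate is (155/12)/(155/2) = 1/6.
[DGF] = ½·(5·(-13/6−(-2)) + (-2)·(-2−(-12)) + (-10)·(-12−(-13/6))) = ½·(-5/6 − 20 + 295/3) = 155/4, so the E-coordinate is 1/2.
[DEG] = ½·(5·(1−(-13/6)) + 1·(-13/6−(-12)) + (-2)·(-12−1)) = ½·(95/6 + 59/6 + 26) = 155/6, so the F-coordinate is 1/3.
Check: 1/6 + 1/2 + 1/3 = 1.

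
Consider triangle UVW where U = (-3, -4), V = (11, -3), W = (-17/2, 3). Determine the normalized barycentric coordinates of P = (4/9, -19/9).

Signed area of the reference triangle: [UVW] = ½·((-3)·(-3−3) + 11·(3−(-4)) + (-17/2)·(-4−(-3))) = ½·(18 + 77 + 17/2) = 207/4.
[PVW] = ½·((4/9)·(-3−3) + 11·(3−(-19/9)) + (-17/2)·(-19/9−(-3))) = ½·(-8/3 + 506/9 − 68/9) = 23, so the U-coordinate is 23/(207/4) = 4/9.
[UPW] = ½·((-3)·(-19/9−3) + (4/9)·(3−(-4)) + (-17/2)·(-4−(-19/9))) = ½·(46/3 + 28/9 + 289/18) = 69/4, so the V-coordinate is 1/3.
[UVP] = ½·((-3)·(-3−(-19/9)) + 11·(-19/9−(-4)) + (4/9)·(-4−(-3))) = ½·(8/3 + 187/9 − 4/9) = 23/2, so the W-coordinate is 2/9.

(4/9, 1/3, 2/9)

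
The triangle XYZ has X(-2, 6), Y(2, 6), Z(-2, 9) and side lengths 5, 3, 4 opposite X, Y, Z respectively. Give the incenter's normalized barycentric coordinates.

The incenter has barycentric coordinates proportional to the opposite side lengths: (5 : 3 : 4).
Normalizing by 5+3+4 = 12 gives (5/12, 1/4, 1/3).

(5/12, 1/4, 1/3)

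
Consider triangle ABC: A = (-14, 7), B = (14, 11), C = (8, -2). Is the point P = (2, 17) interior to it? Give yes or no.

Barycentric coordinates of P: (48/85, 91/85, -54/85).
The three coordinates are positive, positive, negative; a point is interior exactly when all three are positive.

no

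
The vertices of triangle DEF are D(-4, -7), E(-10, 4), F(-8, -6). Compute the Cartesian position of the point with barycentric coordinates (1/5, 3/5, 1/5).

G = (1/5)·D + (3/5)·E + (1/5)·F.
x-coordinate: (1/5)·(-4) + (3/5)·(-10) + (1/5)·(-8) = -42/5.
y-coordinate: (1/5)·(-7) + (3/5)·4 + (1/5)·(-6) = -1/5.

(-42/5, -1/5)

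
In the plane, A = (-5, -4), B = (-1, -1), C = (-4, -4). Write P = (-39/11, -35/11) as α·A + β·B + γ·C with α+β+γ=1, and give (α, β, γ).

Signed area of the reference triangle: [ABC] = ½·((-5)·(-1−(-4)) + (-1)·(-4−(-4)) + (-4)·(-4−(-1))) = ½·(-15 + 0 + 12) = -3/2.
[PBC] = ½·((-39/11)·(-1−(-4)) + (-1)·(-4−(-35/11)) + (-4)·(-35/11−(-1))) = ½·(-117/11 + 9/11 + 96/11) = -6/11, so the A-coordinate is (-6/11)/(-3/2) = 4/11.
[APC] = ½·((-5)·(-35/11−(-4)) + (-39/11)·(-4−(-4)) + (-4)·(-4−(-35/11))) = ½·(-45/11 + 0 + 36/11) = -9/22, so the B-coordinate is 3/11.
[ABP] = ½·((-5)·(-1−(-35/11)) + (-1)·(-35/11−(-4)) + (-39/11)·(-4−(-1))) = ½·(-120/11 − 9/11 + 117/11) = -6/11, so the C-coordinate is 4/11.

(4/11, 3/11, 4/11)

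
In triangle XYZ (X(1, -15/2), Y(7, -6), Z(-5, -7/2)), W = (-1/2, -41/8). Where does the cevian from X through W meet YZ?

Barycentric coordinates of W with respect to XYZ: (1/4, 1/4, 1/2).
On side YZ the X-coordinate is zero; dropping W's X-weight 1/4 and renormalizing the remaining 1/4 : 1/2 gives weights 1/3, 2/3 on Y, Z.
V = (1/3)·(7, -6) + (2/3)·(-5, -7/2) = (-1, -13/3).

(-1, -13/3)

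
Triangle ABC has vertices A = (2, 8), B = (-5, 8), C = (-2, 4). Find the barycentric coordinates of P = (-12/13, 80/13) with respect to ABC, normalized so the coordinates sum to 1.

(5/13, 2/13, 6/13)

Signed area of the reference triangle: [ABC] = ½·(2·(8−4) + (-5)·(4−8) + (-2)·(8−8)) = ½·(8 + 20 + 0) = 14.
[PBC] = ½·((-12/13)·(8−4) + (-5)·(4−(80/13)) + (-2)·(80/13−8)) = ½·(-48/13 + 140/13 + 48/13) = 70/13, so the A-coordinate is (70/13)/14 = 5/13.
[APC] = ½·(2·(80/13−4) + (-12/13)·(4−8) + (-2)·(8−(80/13))) = ½·(56/13 + 48/13 − 48/13) = 28/13, so the B-coordinate is 2/13.
[ABP] = ½·(2·(8−(80/13)) + (-5)·(80/13−8) + (-12/13)·(8−8)) = ½·(48/13 + 120/13 + 0) = 84/13, so the C-coordinate is 6/13.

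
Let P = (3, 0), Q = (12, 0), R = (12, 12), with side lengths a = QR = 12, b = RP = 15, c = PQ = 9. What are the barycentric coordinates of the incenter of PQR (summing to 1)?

The incenter has barycentric coordinates proportional to the opposite side lengths: (12 : 15 : 9).
Normalizing by 12+15+9 = 36 gives (1/3, 5/12, 1/4).

(1/3, 5/12, 1/4)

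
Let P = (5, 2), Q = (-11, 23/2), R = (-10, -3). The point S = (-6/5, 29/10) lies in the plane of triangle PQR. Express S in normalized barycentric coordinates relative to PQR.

(3/5, 1/5, 1/5)

Signed area of the reference triangle: [PQR] = ½·(5·(23/2−(-3)) + (-11)·(-3−2) + (-10)·(2−(23/2))) = ½·(145/2 + 55 + 95) = 445/4.
[SQR] = ½·((-6/5)·(23/2−(-3)) + (-11)·(-3−(29/10)) + (-10)·(29/10−(23/2))) = ½·(-87/5 + 649/10 + 86) = 267/4, so the P-coordinate is (267/4)/(445/4) = 3/5.
[PSR] = ½·(5·(29/10−(-3)) + (-6/5)·(-3−2) + (-10)·(2−(29/10))) = ½·(59/2 + 6 + 9) = 89/4, so the Q-coordinate is 1/5.
[PQS] = ½·(5·(23/2−(29/10)) + (-11)·(29/10−2) + (-6/5)·(2−(23/2))) = ½·(43 − 99/10 + 57/5) = 89/4, so the R-coordinate is 1/5.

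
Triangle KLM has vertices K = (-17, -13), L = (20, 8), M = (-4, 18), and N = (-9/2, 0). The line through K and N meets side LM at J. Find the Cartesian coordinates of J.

(8, 13)

Barycentric coordinates of N with respect to KLM: (1/2, 1/4, 1/4).
On side LM the K-coordinate is zero; dropping N's K-weight 1/2 and renormalizing the remaining 1/4 : 1/4 gives weights 1/2, 1/2 on L, M.
J = (1/2)·(20, 8) + (1/2)·(-4, 18) = (8, 13).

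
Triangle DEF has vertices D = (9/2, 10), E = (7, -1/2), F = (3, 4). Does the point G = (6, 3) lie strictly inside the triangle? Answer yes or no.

Barycentric coordinates of G: (38/123, 26/41, 7/123).
The three coordinates are positive, positive, positive; a point is interior exactly when all three are positive.

yes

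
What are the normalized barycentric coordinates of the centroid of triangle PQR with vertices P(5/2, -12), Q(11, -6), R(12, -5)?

The centroid is the average of the vertices, so each weight is 1/3.

(1/3, 1/3, 1/3)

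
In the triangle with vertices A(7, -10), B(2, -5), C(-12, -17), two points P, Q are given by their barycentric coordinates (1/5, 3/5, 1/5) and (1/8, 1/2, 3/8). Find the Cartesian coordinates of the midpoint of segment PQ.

(-97/80, -741/80)

Barycentric coordinates of the midpoint are the average: (13/80, 11/20, 23/80).
Converting: (13/80)·A + (11/20)·B + (23/80)·C = (-97/80, -741/80).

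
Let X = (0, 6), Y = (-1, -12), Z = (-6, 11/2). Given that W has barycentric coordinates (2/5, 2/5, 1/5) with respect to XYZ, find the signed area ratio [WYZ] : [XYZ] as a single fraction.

2/5

The signed ratio [WYZ]/[XYZ] equals the barycentric coordinate of W at vertex X, which is 2/5.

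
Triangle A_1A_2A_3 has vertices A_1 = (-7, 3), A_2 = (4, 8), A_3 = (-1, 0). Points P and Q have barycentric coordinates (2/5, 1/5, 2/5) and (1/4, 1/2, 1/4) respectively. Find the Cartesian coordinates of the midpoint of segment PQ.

Barycentric coordinates of the midpoint are the average: (13/40, 7/20, 13/40).
Converting: (13/40)·A_1 + (7/20)·A_2 + (13/40)·A_3 = (-6/5, 151/40).

(-6/5, 151/40)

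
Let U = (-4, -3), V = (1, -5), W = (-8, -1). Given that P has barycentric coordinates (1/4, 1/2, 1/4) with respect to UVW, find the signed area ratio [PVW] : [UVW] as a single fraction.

1/4

The signed ratio [PVW]/[UVW] equals the barycentric coordinate of P at vertex U, which is 1/4.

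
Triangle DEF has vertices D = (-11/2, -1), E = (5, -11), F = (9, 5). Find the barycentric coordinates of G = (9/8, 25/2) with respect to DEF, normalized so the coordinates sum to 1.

Signed area of the reference triangle: [DEF] = ½·((-11/2)·(-11−5) + 5·(5−(-1)) + 9·(-1−(-11))) = ½·(88 + 30 + 90) = 104.
[GEF] = ½·((9/8)·(-11−5) + 5·(5−(25/2)) + 9·(25/2−(-11))) = ½·(-18 − 75/2 + 423/2) = 78, so the D-coordinate is 78/104 = 3/4.
[DGF] = ½·((-11/2)·(25/2−5) + (9/8)·(5−(-1)) + 9·(-1−(25/2))) = ½·(-165/4 + 27/4 − 243/2) = -78, so the E-coordinate is -3/4.
[DEG] = ½·((-11/2)·(-11−(25/2)) + 5·(25/2−(-1)) + (9/8)·(-1−(-11))) = ½·(517/4 + 135/2 + 45/4) = 104, so the F-coordinate is 1.

(3/4, -3/4, 1)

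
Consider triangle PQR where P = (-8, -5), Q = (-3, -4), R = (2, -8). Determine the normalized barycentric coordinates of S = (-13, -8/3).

(4/3, 1/3, -2/3)

Signed area of the reference triangle: [PQR] = ½·((-8)·(-4−(-8)) + (-3)·(-8−(-5)) + 2·(-5−(-4))) = ½·(-32 + 9 − 2) = -25/2.
[SQR] = ½·((-13)·(-4−(-8)) + (-3)·(-8−(-8/3)) + 2·(-8/3−(-4))) = ½·(-52 + 16 + 8/3) = -50/3, so the P-coordinate is (-50/3)/(-25/2) = 4/3.
[PSR] = ½·((-8)·(-8/3−(-8)) + (-13)·(-8−(-5)) + 2·(-5−(-8/3))) = ½·(-128/3 + 39 − 14/3) = -25/6, so the Q-coordinate is 1/3.
[PQS] = ½·((-8)·(-4−(-8/3)) + (-3)·(-8/3−(-5)) + (-13)·(-5−(-4))) = ½·(32/3 − 7 + 13) = 25/3, so the R-coordinate is -2/3.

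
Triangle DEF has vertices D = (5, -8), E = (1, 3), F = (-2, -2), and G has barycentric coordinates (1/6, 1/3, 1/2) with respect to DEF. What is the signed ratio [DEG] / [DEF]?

The signed ratio [DEG]/[DEF] equals the barycentric coordinate of G at vertex F, which is 1/2.

1/2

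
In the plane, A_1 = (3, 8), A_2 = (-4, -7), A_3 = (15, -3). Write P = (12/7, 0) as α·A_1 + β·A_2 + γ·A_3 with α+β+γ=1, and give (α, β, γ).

(3/7, 3/7, 1/7)

Signed area of the reference triangle: [A_1A_2A_3] = ½·(3·(-7−(-3)) + (-4)·(-3−8) + 15·(8−(-7))) = ½·(-12 + 44 + 225) = 257/2.
[PA_2A_3] = ½·((12/7)·(-7−(-3)) + (-4)·(-3−0) + 15·(0−(-7))) = ½·(-48/7 + 12 + 105) = 771/14, so the A_1-coordinate is (771/14)/(257/2) = 3/7.
[A_1PA_3] = ½·(3·(0−(-3)) + (12/7)·(-3−8) + 15·(8−0)) = ½·(9 − 132/7 + 120) = 771/14, so the A_2-coordinate is 3/7.
[A_1A_2P] = ½·(3·(-7−0) + (-4)·(0−8) + (12/7)·(8−(-7))) = ½·(-21 + 32 + 180/7) = 257/14, so the A_3-coordinate is 1/7.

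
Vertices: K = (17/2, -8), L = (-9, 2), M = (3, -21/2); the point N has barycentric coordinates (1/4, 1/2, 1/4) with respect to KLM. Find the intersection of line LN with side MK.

(23/4, -37/4)

Line LN meets MK where the L-coordinate vanishes; zeroing N's L-weight and renormalizing leaves M, K-weights 1/4 : 1/4 → (1/2, 1/2).
So J = (1/2)·M + (1/2)·K = (23/4, -37/4).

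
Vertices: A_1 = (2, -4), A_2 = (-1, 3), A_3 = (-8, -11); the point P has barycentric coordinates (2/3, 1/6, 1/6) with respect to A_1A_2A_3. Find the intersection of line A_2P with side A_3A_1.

Line A_2P meets A_3A_1 where the A_2-coordinate vanishes; zeroing P's A_2-weight and renormalizing leaves A_3, A_1-weights 1/6 : 2/3 → (1/5, 4/5).
So Q = (1/5)·A_3 + (4/5)·A_1 = (0, -27/5).

(0, -27/5)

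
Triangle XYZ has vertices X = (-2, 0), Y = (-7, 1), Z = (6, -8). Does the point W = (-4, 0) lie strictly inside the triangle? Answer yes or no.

yes

Barycentric coordinates of W: (7/16, 1/2, 1/16).
The three coordinates are positive, positive, positive; a point is interior exactly when all three are positive.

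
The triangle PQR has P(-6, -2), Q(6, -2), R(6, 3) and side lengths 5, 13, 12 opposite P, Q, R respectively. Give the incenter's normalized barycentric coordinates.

The incenter has barycentric coordinates proportional to the opposite side lengths: (5 : 13 : 12).
Normalizing by 5+13+12 = 30 gives (1/6, 13/30, 2/5).

(1/6, 13/30, 2/5)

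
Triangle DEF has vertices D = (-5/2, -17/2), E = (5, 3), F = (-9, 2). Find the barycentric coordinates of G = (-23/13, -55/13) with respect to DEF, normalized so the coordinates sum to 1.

Signed area of the reference triangle: [DEF] = ½·((-5/2)·(3−2) + 5·(2−(-17/2)) + (-9)·(-17/2−3)) = ½·(-5/2 + 105/2 + 207/2) = 307/4.
[GEF] = ½·((-23/13)·(3−2) + 5·(2−(-55/13)) + (-9)·(-55/13−3)) = ½·(-23/13 + 405/13 + 846/13) = 614/13, so the D-coordinate is (614/13)/(307/4) = 8/13.
[DGF] = ½·((-5/2)·(-55/13−2) + (-23/13)·(2−(-17/2)) + (-9)·(-17/2−(-55/13))) = ½·(405/26 − 483/26 + 999/26) = 921/52, so the E-coordinate is 3/13.
[DEG] = ½·((-5/2)·(3−(-55/13)) + 5·(-55/13−(-17/2)) + (-23/13)·(-17/2−3)) = ½·(-235/13 + 555/26 + 529/26) = 307/26, so the F-coordinate is 2/13.
Check: 8/13 + 3/13 + 2/13 = 1.

(8/13, 3/13, 2/13)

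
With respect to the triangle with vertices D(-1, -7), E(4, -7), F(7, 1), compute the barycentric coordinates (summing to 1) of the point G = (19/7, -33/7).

Signed area of the reference triangle: [DEF] = ½·((-1)·(-7−1) + 4·(1−(-7)) + 7·(-7−(-7))) = ½·(8 + 32 + 0) = 20.
[GEF] = ½·((19/7)·(-7−1) + 4·(1−(-33/7)) + 7·(-33/7−(-7))) = ½·(-152/7 + 160/7 + 16) = 60/7, so the D-coordinate is (60/7)/20 = 3/7.
[DGF] = ½·((-1)·(-33/7−1) + (19/7)·(1−(-7)) + 7·(-7−(-33/7))) = ½·(40/7 + 152/7 − 16) = 40/7, so the E-coordinate is 2/7.
[DEG] = ½·((-1)·(-7−(-33/7)) + 4·(-33/7−(-7)) + (19/7)·(-7−(-7))) = ½·(16/7 + 64/7 + 0) = 40/7, so the F-coordinate is 2/7.
Check: 3/7 + 2/7 + 2/7 = 1.

(3/7, 2/7, 2/7)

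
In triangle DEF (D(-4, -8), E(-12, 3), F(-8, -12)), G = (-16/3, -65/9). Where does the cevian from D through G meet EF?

Barycentric coordinates of G with respect to DEF: (7/9, 1/9, 1/9).
On side EF the D-coordinate is zero; dropping G's D-weight 7/9 and renormalizing the remaining 1/9 : 1/9 gives weights 1/2, 1/2 on E, F.
H = (1/2)·(-12, 3) + (1/2)·(-8, -12) = (-10, -9/2).

(-10, -9/2)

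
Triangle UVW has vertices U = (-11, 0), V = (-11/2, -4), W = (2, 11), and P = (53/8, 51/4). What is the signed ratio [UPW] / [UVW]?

[UVW] = ½·((-11)·(-4−11) + (-11/2)·(11−0) + 2·(0−(-4))) = ½·(165 − 121/2 + 8) = 225/4.
[UPW] = ½·((-11)·(51/4−11) + (53/8)·(11−0) + 2·(0−(51/4))) = ½·(-77/4 + 583/8 − 51/2) = 225/16, so the ratio is (225/16)/(225/4) = 1/4.

1/4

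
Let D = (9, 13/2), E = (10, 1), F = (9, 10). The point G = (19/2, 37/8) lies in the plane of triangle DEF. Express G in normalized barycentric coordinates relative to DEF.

Signed area of the reference triangle: [DEF] = ½·(9·(1−10) + 10·(10−(13/2)) + 9·(13/2−1)) = ½·(-81 + 35 + 99/2) = 7/4.
[GEF] = ½·((19/2)·(1−10) + 10·(10−(37/8)) + 9·(37/8−1)) = ½·(-171/2 + 215/4 + 261/8) = 7/16, so the D-coordinate is (7/16)/(7/4) = 1/4.
[DGF] = ½·(9·(37/8−10) + (19/2)·(10−(13/2)) + 9·(13/2−(37/8))) = ½·(-387/8 + 133/4 + 135/8) = 7/8, so the E-coordinate is 1/2.
[DEG] = ½·(9·(1−(37/8)) + 10·(37/8−(13/2)) + (19/2)·(13/2−1)) = ½·(-261/8 − 75/4 + 209/4) = 7/16, so the F-coordinate is 1/4.
Check: 1/4 + 1/2 + 1/4 = 1.

(1/4, 1/2, 1/4)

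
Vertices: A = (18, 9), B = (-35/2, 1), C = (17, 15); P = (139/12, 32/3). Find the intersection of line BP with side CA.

(87/5, 63/5)

Barycentric coordinates of P with respect to ABC: (1/3, 1/6, 1/2).
On side CA the B-coordinate is zero; dropping P's B-weight 1/6 and renormalizing the remaining 1/2 : 1/3 gives weights 3/5, 2/5 on C, A.
Q = (3/5)·(17, 15) + (2/5)·(18, 9) = (87/5, 63/5).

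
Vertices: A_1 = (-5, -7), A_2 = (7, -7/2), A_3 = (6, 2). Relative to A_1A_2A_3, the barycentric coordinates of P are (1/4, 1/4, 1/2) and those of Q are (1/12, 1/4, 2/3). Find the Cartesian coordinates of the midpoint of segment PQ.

Barycentric coordinates of the midpoint are the average: (1/6, 1/4, 7/12).
Converting: (1/6)·A_1 + (1/4)·A_2 + (7/12)·A_3 = (53/12, -7/8).

(53/12, -7/8)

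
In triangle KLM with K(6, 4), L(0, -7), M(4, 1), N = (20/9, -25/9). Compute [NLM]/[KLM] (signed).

[KLM] = ½·(6·(-7−1) + 0·(1−4) + 4·(4−(-7))) = ½·(-48 + 0 + 44) = -2.
[NLM] = ½·((20/9)·(-7−1) + 0·(1−(-25/9)) + 4·(-25/9−(-7))) = ½·(-160/9 + 0 + 152/9) = -4/9, so the ratio is (-4/9)/(-2) = 2/9.

2/9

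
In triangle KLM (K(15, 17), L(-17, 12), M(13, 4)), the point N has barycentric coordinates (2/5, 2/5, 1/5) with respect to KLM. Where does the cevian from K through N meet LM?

(-7, 28/3)

Line KN meets LM where the K-coordinate vanishes; zeroing N's K-weight and renormalizing leaves L, M-weights 2/5 : 1/5 → (2/3, 1/3).
So J = (2/3)·L + (1/3)·M = (-7, 28/3).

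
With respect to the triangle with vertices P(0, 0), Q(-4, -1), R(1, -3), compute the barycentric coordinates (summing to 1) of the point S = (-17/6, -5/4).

Signed area of the reference triangle: [PQR] = ½·(0·(-1−(-3)) + (-4)·(-3−0) + 1·(0−(-1))) = ½·(0 + 12 + 1) = 13/2.
[SQR] = ½·((-17/6)·(-1−(-3)) + (-4)·(-3−(-5/4)) + 1·(-5/4−(-1))) = ½·(-17/3 + 7 − 1/4) = 13/24, so the P-coordinate is (13/24)/(13/2) = 1/12.
[PSR] = ½·(0·(-5/4−(-3)) + (-17/6)·(-3−0) + 1·(0−(-5/4))) = ½·(0 + 17/2 + 5/4) = 39/8, so the Q-coordinate is 3/4.
[PQS] = ½·(0·(-1−(-5/4)) + (-4)·(-5/4−0) + (-17/6)·(0−(-1))) = ½·(0 + 5 − 17/6) = 13/12, so the R-coordinate is 1/6.
Check: 1/12 + 3/4 + 1/6 = 1.

(1/12, 3/4, 1/6)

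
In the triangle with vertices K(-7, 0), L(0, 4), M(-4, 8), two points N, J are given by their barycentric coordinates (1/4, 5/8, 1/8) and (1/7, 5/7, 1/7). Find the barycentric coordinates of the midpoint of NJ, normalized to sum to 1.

(11/56, 75/112, 15/112)

Since both coordinate triples sum to 1, the midpoint's barycentrics are the componentwise average.
(1/4+1/7)/2 = 11/56; similarly 75/112 and 15/112.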